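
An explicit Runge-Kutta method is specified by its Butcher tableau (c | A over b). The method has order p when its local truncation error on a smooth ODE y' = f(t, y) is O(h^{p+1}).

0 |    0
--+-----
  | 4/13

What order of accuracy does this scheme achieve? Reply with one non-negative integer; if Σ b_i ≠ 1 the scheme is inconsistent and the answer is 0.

0

b = (4/13)
c = (0)
Σ b_i: 4/13·1 = 4/13 ≠ 1 ⇒ order 0.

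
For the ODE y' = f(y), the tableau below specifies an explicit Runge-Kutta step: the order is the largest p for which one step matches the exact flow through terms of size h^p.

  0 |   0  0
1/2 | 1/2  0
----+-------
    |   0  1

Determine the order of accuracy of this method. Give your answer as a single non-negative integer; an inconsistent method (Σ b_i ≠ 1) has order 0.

2

b = (0, 1)
c = (0, 1/2)
Σ b_i: 1·1 = 1 ✓
b·c: 1·1/2 = 1/2 ✓; 2 stages ⇒ order 2.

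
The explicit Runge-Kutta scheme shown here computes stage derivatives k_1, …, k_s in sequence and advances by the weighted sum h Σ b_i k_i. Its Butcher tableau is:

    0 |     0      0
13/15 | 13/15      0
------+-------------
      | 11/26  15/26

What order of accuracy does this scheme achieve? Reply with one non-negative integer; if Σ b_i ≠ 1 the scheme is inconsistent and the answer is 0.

2

b = (11/26, 15/26)
c = (0, 13/15)
Σ b_i: 11/26·1 + 15/26·1 = 1 ✓
b·c: 15/26·13/15 = 1/2 ✓; 2 stages ⇒ order 2.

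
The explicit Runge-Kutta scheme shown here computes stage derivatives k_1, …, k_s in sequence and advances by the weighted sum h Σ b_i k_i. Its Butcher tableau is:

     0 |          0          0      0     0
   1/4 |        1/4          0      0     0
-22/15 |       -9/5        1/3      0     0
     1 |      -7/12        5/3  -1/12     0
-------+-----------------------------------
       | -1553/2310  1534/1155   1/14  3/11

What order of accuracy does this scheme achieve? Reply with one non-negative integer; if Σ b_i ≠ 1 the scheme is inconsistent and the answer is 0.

2

b = (-1553/2310, 1534/1155, 1/14, 3/11)
c = (0, 1/4, -22/15, 1)
Ac = (0, 0, 1/12, 97/180)
Σ b_i: (-1553/2310)·1 + 1534/1155·1 + 1/14·1 + 3/11·1 = 1 ✓
b·c: 1534/1155·1/4 + 1/14·(-22/15) + 3/11·1 = 1/2 ✓
b·c²: 1534/1155·1/16 + 1/14·484/225 + 3/11·1 = 70601/138600 ≠ 1/3 ⇒ order 2.
b·Ac: 1/14·1/12 + 3/11·97/180 = 471/3080 ≠ 1/6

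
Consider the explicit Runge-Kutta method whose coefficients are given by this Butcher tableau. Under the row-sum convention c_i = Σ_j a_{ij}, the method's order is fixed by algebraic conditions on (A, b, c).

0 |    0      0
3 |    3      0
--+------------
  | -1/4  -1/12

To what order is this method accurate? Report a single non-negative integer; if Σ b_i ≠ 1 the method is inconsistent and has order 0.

b = (-1/4, -1/12)
c = (0, 3)
Σ b_i: (-1/4)·1 + (-1/12)·1 = -1/3 ≠ 1 ⇒ order 0.

0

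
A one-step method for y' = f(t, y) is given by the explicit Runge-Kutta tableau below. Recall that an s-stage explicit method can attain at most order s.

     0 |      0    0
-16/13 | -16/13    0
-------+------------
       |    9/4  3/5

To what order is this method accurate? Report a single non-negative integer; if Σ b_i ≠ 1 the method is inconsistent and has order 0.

0

b = (9/4, 3/5)
c = (0, -16/13)
Σ b_i: 9/4·1 + 3/5·1 = 57/20 ≠ 1 ⇒ order 0.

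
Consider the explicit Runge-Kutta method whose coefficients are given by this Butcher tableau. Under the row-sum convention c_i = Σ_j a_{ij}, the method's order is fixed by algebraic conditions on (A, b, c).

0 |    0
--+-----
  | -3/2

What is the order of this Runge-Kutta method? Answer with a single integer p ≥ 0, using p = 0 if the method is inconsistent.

b = (-3/2)
c = (0)
Σ b_i: (-3/2)·1 = -3/2 ≠ 1 ⇒ order 0.

0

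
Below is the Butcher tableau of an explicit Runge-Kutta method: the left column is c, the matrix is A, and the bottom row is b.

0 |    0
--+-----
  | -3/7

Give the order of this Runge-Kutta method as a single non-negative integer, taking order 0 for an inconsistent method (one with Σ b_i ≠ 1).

0

b = (-3/7)
c = (0)
Σ b_i: (-3/7)·1 = -3/7 ≠ 1 ⇒ order 0.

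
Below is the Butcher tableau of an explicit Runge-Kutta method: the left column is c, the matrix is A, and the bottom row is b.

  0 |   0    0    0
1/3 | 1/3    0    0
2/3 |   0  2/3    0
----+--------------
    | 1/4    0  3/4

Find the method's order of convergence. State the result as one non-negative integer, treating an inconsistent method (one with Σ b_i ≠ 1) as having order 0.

b = (1/4, 0, 3/4)
c = (0, 1/3, 2/3)
Ac = (0, 0, 2/9)
Σ b_i: 1/4·1 + 3/4·1 = 1 ✓
b·c: 3/4·2/3 = 1/2 ✓
b·c²: 3/4·4/9 = 1/3 ✓
b·Ac: 3/4·2/9 = 1/6 ✓; 3 stages ⇒ order 3.

3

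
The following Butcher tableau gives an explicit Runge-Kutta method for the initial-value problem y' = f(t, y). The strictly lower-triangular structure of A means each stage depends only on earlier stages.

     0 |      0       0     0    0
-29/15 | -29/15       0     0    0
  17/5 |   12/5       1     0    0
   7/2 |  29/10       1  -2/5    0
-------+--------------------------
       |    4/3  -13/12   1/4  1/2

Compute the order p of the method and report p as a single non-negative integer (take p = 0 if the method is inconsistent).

1

b = (4/3, -13/12, 1/4, 1/2)
c = (0, -29/15, 17/5, 7/2)
Ac = (0, 0, -29/15, -247/75)
Σ b_i: 4/3·1 + (-13/12)·1 + 1/4·1 + 1/2·1 = 1 ✓
b·c: (-13/12)·(-29/15) + 1/4·17/5 + 1/2·7/2 = 169/36 ≠ 1/2 ⇒ order 1.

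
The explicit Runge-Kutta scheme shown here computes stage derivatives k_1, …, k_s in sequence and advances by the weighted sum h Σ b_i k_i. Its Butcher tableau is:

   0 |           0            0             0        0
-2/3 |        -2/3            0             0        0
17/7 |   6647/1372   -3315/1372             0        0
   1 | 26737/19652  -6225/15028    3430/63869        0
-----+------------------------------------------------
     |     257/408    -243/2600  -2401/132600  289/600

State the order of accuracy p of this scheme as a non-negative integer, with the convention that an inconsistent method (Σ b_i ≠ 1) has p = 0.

b = (257/408, -243/2600, -2401/132600, 289/600)
c = (0, -2/3, 17/7, 1)
Ac = (0, 0, 1105/686, 235/578)
Σ b_i: 257/408·1 + (-243/2600)·1 + (-2401/132600)·1 + 289/600·1 = 1 ✓
b·c: (-243/2600)·(-2/3) + (-2401/132600)·17/7 + 289/600·1 = 1/2 ✓
b·c²: (-243/2600)·4/9 + (-2401/132600)·289/49 + 289/600·1 = 1/3 ✓
b·Ac: (-2401/132600)·1105/686 + 289/600·235/578 = 1/6 ✓
b·c³: (-243/2600)·(-8/27) + (-2401/132600)·4913/343 + 289/600·1 = 1/4 ✓
b·(c∘Ac): (-2401/132600)·18785/4802 + 289/600·235/578 = 1/8 ✓
b·Ac²: (-2401/132600)·(-1105/1029) + 289/600·115/867 = 1/12 ✓
b·A²c: 289/600·25/289 = 1/24 ✓; 4 stages ⇒ order 4.

4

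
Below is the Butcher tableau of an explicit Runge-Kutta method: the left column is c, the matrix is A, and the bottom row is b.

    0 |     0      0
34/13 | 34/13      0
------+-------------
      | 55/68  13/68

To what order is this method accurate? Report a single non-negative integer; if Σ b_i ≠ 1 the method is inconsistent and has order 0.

2

b = (55/68, 13/68)
c = (0, 34/13)
Σ b_i: 55/68·1 + 13/68·1 = 1 ✓
b·c: 13/68·34/13 = 1/2 ✓; 2 stages ⇒ order 2.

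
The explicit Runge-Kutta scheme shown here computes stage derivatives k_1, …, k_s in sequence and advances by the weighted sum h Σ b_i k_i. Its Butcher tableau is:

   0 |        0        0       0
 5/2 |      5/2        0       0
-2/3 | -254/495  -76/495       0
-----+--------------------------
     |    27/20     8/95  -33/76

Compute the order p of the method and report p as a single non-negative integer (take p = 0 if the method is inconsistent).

b = (27/20, 8/95, -33/76)
c = (0, 5/2, -2/3)
Ac = (0, 0, -38/99)
Σ b_i: 27/20·1 + 8/95·1 + (-33/76)·1 = 1 ✓
b·c: 8/95·5/2 + (-33/76)·(-2/3) = 1/2 ✓
b·c²: 8/95·25/4 + (-33/76)·4/9 = 1/3 ✓
b·Ac: (-33/76)·(-38/99) = 1/6 ✓; 3 stages ⇒ order 3.

3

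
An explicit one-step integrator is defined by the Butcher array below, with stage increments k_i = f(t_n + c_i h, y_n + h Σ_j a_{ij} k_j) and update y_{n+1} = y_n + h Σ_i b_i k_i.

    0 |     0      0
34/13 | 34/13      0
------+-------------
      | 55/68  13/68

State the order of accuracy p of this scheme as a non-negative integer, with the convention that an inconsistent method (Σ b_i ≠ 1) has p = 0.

2

b = (55/68, 13/68)
c = (0, 34/13)
Σ b_i: 55/68·1 + 13/68·1 = 1 ✓
b·c: 13/68·34/13 = 1/2 ✓; 2 stages ⇒ order 2.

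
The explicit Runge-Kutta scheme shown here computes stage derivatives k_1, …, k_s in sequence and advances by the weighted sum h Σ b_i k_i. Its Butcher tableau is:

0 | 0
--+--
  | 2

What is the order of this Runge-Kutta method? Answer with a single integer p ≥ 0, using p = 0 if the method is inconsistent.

0

b = (2)
c = (0)
Σ b_i: 2·1 = 2 ≠ 1 ⇒ order 0.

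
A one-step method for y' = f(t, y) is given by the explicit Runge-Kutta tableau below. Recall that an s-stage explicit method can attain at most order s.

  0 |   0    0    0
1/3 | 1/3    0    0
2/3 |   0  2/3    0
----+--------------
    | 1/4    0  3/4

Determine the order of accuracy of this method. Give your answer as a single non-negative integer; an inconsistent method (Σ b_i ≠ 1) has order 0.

3

b = (1/4, 0, 3/4)
c = (0, 1/3, 2/3)
Ac = (0, 0, 2/9)
Σ b_i: 1/4·1 + 3/4·1 = 1 ✓
b·c: 3/4·2/3 = 1/2 ✓
b·c²: 3/4·4/9 = 1/3 ✓
b·Ac: 3/4·2/9 = 1/6 ✓; 3 stages ⇒ order 3.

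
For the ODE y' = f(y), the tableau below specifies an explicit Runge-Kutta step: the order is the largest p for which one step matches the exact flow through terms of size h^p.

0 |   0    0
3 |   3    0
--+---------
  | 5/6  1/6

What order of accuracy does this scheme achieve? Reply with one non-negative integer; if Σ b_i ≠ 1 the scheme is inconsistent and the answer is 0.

b = (5/6, 1/6)
c = (0, 3)
Σ b_i: 5/6·1 + 1/6·1 = 1 ✓
b·c: 1/6·3 = 1/2 ✓; 2 stages ⇒ order 2.

2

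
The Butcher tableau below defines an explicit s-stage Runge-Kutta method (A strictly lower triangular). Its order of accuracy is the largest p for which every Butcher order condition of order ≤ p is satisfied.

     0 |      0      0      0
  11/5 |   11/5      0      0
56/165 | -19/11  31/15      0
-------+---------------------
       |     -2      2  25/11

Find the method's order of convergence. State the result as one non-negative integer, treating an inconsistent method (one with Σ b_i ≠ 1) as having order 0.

0

b = (-2, 2, 25/11)
c = (0, 11/5, 56/165)
Ac = (0, 0, 341/75)
Σ b_i: (-2)·1 + 2·1 + 25/11·1 = 25/11 ≠ 1 ⇒ order 0.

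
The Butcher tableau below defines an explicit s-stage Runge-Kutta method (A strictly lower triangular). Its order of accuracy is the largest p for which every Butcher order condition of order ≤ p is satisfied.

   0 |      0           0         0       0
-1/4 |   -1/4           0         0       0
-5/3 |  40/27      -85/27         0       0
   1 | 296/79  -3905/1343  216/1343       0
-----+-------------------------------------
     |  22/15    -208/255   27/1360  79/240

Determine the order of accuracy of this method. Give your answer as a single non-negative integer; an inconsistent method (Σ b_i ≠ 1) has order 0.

4

b = (22/15, -208/255, 27/1360, 79/240)
c = (0, -1/4, -5/3, 1)
Ac = (0, 0, 85/108, 145/316)
Σ b_i: 22/15·1 + (-208/255)·1 + 27/1360·1 + 79/240·1 = 1 ✓
b·c: (-208/255)·(-1/4) + 27/1360·(-5/3) + 79/240·1 = 1/2 ✓
b·c²: (-208/255)·1/16 + 27/1360·25/9 + 79/240·1 = 1/3 ✓
b·Ac: 27/1360·85/108 + 79/240·145/316 = 1/6 ✓
b·c³: (-208/255)·(-1/64) + 27/1360·(-125/27) + 79/240·1 = 1/4 ✓
b·(c∘Ac): 27/1360·(-425/324) + 79/240·145/316 = 1/8 ✓
b·Ac²: 27/1360·(-85/432) + 79/240·335/1264 = 1/12 ✓
b·A²c: 79/240·10/79 = 1/24 ✓; 4 stages ⇒ order 4.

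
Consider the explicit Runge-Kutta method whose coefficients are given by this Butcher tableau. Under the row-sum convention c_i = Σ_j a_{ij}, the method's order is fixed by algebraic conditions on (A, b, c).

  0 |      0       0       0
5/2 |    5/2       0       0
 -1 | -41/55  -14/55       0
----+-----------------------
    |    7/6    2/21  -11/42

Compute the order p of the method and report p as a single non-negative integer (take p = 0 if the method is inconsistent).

3

b = (7/6, 2/21, -11/42)
c = (0, 5/2, -1)
Ac = (0, 0, -7/11)
Σ b_i: 7/6·1 + 2/21·1 + (-11/42)·1 = 1 ✓
b·c: 2/21·5/2 + (-11/42)·(-1) = 1/2 ✓
b·c²: 2/21·25/4 + (-11/42)·1 = 1/3 ✓
b·Ac: (-11/42)·(-7/11) = 1/6 ✓; 3 stages ⇒ order 3.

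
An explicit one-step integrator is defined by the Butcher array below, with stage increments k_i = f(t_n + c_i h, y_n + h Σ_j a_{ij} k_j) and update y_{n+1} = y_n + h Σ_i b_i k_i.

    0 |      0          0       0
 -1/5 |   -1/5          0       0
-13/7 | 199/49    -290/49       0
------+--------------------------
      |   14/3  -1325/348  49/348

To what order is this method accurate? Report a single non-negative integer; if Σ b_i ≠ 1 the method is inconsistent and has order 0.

3

b = (14/3, -1325/348, 49/348)
c = (0, -1/5, -13/7)
Ac = (0, 0, 58/49)
Σ b_i: 14/3·1 + (-1325/348)·1 + 49/348·1 = 1 ✓
b·c: (-1325/348)·(-1/5) + 49/348·(-13/7) = 1/2 ✓
b·c²: (-1325/348)·1/25 + 49/348·169/49 = 1/3 ✓
b·Ac: 49/348·58/49 = 1/6 ✓; 3 stages ⇒ order 3.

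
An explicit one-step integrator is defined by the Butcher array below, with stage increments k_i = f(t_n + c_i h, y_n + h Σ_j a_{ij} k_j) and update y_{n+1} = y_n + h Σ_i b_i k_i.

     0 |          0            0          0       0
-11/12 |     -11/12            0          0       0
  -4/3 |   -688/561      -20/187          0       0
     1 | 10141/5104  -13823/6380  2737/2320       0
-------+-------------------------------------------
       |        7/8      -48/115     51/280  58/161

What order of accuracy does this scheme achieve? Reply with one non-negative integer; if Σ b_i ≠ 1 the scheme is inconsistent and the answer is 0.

4

b = (7/8, -48/115, 51/280, 58/161)
c = (0, -11/12, -4/3, 1)
Ac = (0, 0, 5/51, 575/1392)
Σ b_i: 7/8·1 + (-48/115)·1 + 51/280·1 + 58/161·1 = 1 ✓
b·c: (-48/115)·(-11/12) + 51/280·(-4/3) + 58/161·1 = 1/2 ✓
b·c²: (-48/115)·121/144 + 51/280·16/9 + 58/161·1 = 1/3 ✓
b·Ac: 51/280·5/51 + 58/161·575/1392 = 1/6 ✓
b·c³: (-48/115)·(-1331/1728) + 51/280·(-64/27) + 58/161·1 = 1/4 ✓
b·(c∘Ac): 51/280·(-20/153) + 58/161·575/1392 = 1/8 ✓
b·Ac²: 51/280·(-55/612) + 58/161·1541/5568 = 1/12 ✓
b·A²c: 58/161·161/1392 = 1/24 ✓; 4 stages ⇒ order 4.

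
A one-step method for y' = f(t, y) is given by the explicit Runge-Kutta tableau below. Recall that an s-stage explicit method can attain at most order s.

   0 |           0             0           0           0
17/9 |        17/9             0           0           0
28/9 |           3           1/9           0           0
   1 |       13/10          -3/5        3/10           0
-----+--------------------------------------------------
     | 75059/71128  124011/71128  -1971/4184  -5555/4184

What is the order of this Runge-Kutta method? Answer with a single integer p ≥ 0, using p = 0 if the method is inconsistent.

b = (75059/71128, 124011/71128, -1971/4184, -5555/4184)
c = (0, 17/9, 28/9, 1)
Ac = (0, 0, 17/81, -1/5)
Σ b_i: 75059/71128·1 + 124011/71128·1 + (-1971/4184)·1 + (-5555/4184)·1 = 1 ✓
b·c: 124011/71128·17/9 + (-1971/4184)·28/9 + (-5555/4184)·1 = 1/2 ✓
b·c²: 124011/71128·289/81 + (-1971/4184)·784/81 + (-5555/4184)·1 = 1/3 ✓
b·Ac: (-1971/4184)·17/81 + (-5555/4184)·(-1/5) = 1/6 ✓
b·c³: 124011/71128·4913/729 + (-1971/4184)·21952/729 + (-5555/4184)·1 = -53138/14121 ≠ 1/4 ⇒ order 3.
b·(c∘Ac): (-1971/4184)·476/729 + (-5555/4184)·(-1/5) = -4751/112968 ≠ 1/8
b·Ac²: (-1971/4184)·289/729 + (-5555/4184)·103/135 = -67765/56484 ≠ 1/12
b·A²c: (-5555/4184)·17/270 = -18887/225936 ≠ 1/24

3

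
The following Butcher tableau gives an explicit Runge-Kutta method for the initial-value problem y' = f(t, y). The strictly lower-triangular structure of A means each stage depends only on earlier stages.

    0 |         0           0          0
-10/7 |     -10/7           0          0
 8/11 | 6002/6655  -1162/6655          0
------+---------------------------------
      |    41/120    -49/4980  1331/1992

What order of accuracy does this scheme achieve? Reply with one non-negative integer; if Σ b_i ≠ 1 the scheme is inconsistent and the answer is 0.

b = (41/120, -49/4980, 1331/1992)
c = (0, -10/7, 8/11)
Ac = (0, 0, 332/1331)
Σ b_i: 41/120·1 + (-49/4980)·1 + 1331/1992·1 = 1 ✓
b·c: (-49/4980)·(-10/7) + 1331/1992·8/11 = 1/2 ✓
b·c²: (-49/4980)·100/49 + 1331/1992·64/121 = 1/3 ✓
b·Ac: 1331/1992·332/1331 = 1/6 ✓; 3 stages ⇒ order 3.

3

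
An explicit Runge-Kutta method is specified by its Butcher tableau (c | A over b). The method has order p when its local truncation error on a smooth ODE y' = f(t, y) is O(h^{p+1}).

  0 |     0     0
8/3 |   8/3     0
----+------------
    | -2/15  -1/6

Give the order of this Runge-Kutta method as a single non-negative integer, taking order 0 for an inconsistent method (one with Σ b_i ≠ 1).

b = (-2/15, -1/6)
c = (0, 8/3)
Σ b_i: (-2/15)·1 + (-1/6)·1 = -3/10 ≠ 1 ⇒ order 0.

0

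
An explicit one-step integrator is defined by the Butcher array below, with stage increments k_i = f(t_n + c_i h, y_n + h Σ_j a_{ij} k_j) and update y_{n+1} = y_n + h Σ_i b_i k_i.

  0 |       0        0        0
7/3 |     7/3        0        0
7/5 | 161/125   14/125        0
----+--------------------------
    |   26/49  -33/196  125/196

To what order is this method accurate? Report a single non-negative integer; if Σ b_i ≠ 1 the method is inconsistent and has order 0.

3

b = (26/49, -33/196, 125/196)
c = (0, 7/3, 7/5)
Ac = (0, 0, 98/375)
Σ b_i: 26/49·1 + (-33/196)·1 + 125/196·1 = 1 ✓
b·c: (-33/196)·7/3 + 125/196·7/5 = 1/2 ✓
b·c²: (-33/196)·49/9 + 125/196·49/25 = 1/3 ✓
b·Ac: 125/196·98/375 = 1/6 ✓; 3 stages ⇒ order 3.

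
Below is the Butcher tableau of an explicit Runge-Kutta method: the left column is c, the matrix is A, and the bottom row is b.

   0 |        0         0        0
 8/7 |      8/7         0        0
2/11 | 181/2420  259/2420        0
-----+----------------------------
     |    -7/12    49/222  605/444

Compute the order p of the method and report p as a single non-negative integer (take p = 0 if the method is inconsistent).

3

b = (-7/12, 49/222, 605/444)
c = (0, 8/7, 2/11)
Ac = (0, 0, 74/605)
Σ b_i: (-7/12)·1 + 49/222·1 + 605/444·1 = 1 ✓
b·c: 49/222·8/7 + 605/444·2/11 = 1/2 ✓
b·c²: 49/222·64/49 + 605/444·4/121 = 1/3 ✓
b·Ac: 605/444·74/605 = 1/6 ✓; 3 stages ⇒ order 3.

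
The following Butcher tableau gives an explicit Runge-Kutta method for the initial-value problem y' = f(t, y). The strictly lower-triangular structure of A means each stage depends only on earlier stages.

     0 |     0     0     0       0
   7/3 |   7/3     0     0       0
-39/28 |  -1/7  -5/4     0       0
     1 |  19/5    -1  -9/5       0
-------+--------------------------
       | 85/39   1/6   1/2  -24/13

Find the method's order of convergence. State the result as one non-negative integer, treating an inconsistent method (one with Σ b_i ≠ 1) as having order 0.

1

b = (85/39, 1/6, 1/2, -24/13)
c = (0, 7/3, -39/28, 1)
Ac = (0, 0, -35/12, 73/420)
Σ b_i: 85/39·1 + 1/6·1 + 1/2·1 + (-24/13)·1 = 1 ✓
b·c: 1/6·7/3 + 1/2·(-39/28) + (-24/13)·1 = -14111/6552 ≠ 1/2 ⇒ order 1.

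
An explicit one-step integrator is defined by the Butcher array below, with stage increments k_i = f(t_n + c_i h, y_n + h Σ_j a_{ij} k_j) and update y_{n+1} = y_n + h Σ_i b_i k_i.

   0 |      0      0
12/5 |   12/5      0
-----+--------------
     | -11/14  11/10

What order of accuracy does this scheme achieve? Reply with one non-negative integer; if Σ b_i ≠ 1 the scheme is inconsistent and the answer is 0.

b = (-11/14, 11/10)
c = (0, 12/5)
Σ b_i: (-11/14)·1 + 11/10·1 = 11/35 ≠ 1 ⇒ order 0.

0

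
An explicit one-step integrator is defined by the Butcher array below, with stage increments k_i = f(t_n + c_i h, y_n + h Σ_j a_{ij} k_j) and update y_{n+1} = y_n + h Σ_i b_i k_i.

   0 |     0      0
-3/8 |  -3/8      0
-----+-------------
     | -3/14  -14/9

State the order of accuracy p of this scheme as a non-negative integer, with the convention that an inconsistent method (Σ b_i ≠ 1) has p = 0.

b = (-3/14, -14/9)
c = (0, -3/8)
Σ b_i: (-3/14)·1 + (-14/9)·1 = -223/126 ≠ 1 ⇒ order 0.

0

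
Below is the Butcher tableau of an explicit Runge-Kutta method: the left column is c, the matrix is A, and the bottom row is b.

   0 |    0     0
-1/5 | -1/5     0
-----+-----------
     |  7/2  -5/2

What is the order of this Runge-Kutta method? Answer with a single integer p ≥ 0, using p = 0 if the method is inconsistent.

b = (7/2, -5/2)
c = (0, -1/5)
Σ b_i: 7/2·1 + (-5/2)·1 = 1 ✓
b·c: (-5/2)·(-1/5) = 1/2 ✓; 2 stages ⇒ order 2.

2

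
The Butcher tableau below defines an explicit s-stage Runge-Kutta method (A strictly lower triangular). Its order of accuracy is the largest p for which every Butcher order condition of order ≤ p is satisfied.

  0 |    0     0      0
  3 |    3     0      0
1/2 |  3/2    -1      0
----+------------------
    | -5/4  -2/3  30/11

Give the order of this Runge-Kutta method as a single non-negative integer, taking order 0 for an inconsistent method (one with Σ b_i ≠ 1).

b = (-5/4, -2/3, 30/11)
c = (0, 3, 1/2)
Ac = (0, 0, -3)
Σ b_i: (-5/4)·1 + (-2/3)·1 + 30/11·1 = 107/132 ≠ 1 ⇒ order 0.

0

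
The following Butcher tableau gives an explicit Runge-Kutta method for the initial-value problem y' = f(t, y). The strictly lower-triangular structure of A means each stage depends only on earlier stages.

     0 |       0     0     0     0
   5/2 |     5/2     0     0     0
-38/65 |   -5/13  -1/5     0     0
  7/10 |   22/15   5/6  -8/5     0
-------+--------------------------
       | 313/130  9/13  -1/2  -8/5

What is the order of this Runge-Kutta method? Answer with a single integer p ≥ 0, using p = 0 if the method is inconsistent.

b = (313/130, 9/13, -1/2, -8/5)
c = (0, 5/2, -38/65, 7/10)
Ac = (0, 0, -1/2, 11773/3900)
Σ b_i: 313/130·1 + 9/13·1 + (-1/2)·1 + (-8/5)·1 = 1 ✓
b·c: 9/13·5/2 + (-1/2)·(-38/65) + (-8/5)·7/10 = 587/650 ≠ 1/2 ⇒ order 1.

1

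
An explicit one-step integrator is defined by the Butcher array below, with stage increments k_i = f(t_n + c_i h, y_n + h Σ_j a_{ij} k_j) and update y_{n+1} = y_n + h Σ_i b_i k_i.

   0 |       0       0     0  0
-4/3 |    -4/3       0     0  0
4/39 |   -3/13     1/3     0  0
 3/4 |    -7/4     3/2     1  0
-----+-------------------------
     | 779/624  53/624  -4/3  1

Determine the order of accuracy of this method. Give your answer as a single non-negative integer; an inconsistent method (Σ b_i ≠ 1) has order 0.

2

b = (779/624, 53/624, -4/3, 1)
c = (0, -4/3, 4/39, 3/4)
Ac = (0, 0, -4/9, -74/39)
Σ b_i: 779/624·1 + 53/624·1 + (-4/3)·1 + 1·1 = 1 ✓
b·c: 53/624·(-4/3) + (-4/3)·4/39 + 1·3/4 = 1/2 ✓
b·c²: 53/624·16/9 + (-4/3)·16/1521 + 1·9/16 = 51067/73008 ≠ 1/3 ⇒ order 2.
b·Ac: (-4/3)·(-4/9) + 1·(-74/39) = -458/351 ≠ 1/6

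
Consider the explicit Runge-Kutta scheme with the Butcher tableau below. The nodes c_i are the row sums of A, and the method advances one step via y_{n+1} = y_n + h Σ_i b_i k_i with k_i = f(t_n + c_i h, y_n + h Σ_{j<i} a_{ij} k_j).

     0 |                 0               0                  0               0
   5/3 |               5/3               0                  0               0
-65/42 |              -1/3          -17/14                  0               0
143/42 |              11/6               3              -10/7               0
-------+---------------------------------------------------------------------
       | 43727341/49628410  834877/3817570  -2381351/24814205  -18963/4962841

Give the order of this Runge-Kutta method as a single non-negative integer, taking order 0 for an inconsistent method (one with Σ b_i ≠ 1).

3

b = (43727341/49628410, 834877/3817570, -2381351/24814205, -18963/4962841)
c = (0, 5/3, -65/42, 143/42)
Ac = (0, 0, -85/42, 1060/147)
Σ b_i: 43727341/49628410·1 + 834877/3817570·1 + (-2381351/24814205)·1 + (-18963/4962841)·1 = 1 ✓
b·c: 834877/3817570·5/3 + (-2381351/24814205)·(-65/42) + (-18963/4962841)·143/42 = 1/2 ✓
b·c²: 834877/3817570·25/9 + (-2381351/24814205)·4225/1764 + (-18963/4962841)·20449/1764 = 1/3 ✓
b·Ac: (-2381351/24814205)·(-85/42) + (-18963/4962841)·1060/147 = 1/6 ✓
b·c³: 834877/3817570·125/27 + (-2381351/24814205)·(-274625/74088) + (-18963/4962841)·2924207/74088 = 117115547/96202764 ≠ 1/4 ⇒ order 3.
b·(c∘Ac): (-2381351/24814205)·5525/1764 + (-18963/4962841)·75790/3087 = -37941245/96202764 ≠ 1/8
b·Ac²: (-2381351/24814205)·(-425/126) + (-18963/4962841)·30325/6174 = 7333810/24050691 ≠ 1/12
b·A²c: (-18963/4962841)·425/147 = -54825/4962841 ≠ 1/24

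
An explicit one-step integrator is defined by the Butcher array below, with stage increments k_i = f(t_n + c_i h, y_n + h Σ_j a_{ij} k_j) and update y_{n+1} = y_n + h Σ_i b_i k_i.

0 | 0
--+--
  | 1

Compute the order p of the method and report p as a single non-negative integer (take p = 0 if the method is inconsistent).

b = (1)
c = (0)
Σ b_i: 1·1 = 1 ✓; 1 stage ⇒ order 1.

1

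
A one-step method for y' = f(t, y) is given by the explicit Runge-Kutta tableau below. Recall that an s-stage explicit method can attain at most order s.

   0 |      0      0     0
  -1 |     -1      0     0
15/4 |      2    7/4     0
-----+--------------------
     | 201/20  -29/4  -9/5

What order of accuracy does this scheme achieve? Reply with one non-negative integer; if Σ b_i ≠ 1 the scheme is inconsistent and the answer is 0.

2

b = (201/20, -29/4, -9/5)
c = (0, -1, 15/4)
Ac = (0, 0, -7/4)
Σ b_i: 201/20·1 + (-29/4)·1 + (-9/5)·1 = 1 ✓
b·c: (-29/4)·(-1) + (-9/5)·15/4 = 1/2 ✓
b·c²: (-29/4)·1 + (-9/5)·225/16 = -521/16 ≠ 1/3 ⇒ order 2.
b·Ac: (-9/5)·(-7/4) = 63/20 ≠ 1/6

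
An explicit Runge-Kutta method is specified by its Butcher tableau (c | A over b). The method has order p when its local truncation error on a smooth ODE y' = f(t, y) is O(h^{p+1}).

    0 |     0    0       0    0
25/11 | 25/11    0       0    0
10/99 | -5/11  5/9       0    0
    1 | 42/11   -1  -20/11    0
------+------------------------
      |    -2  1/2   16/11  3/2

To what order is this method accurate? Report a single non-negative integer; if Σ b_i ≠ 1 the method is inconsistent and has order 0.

0

b = (-2, 1/2, 16/11, 3/2)
c = (0, 25/11, 10/99, 1)
Ac = (0, 0, 125/99, -2675/1089)
Σ b_i: (-2)·1 + 1/2·1 + 16/11·1 + 3/2·1 = 16/11 ≠ 1 ⇒ order 0.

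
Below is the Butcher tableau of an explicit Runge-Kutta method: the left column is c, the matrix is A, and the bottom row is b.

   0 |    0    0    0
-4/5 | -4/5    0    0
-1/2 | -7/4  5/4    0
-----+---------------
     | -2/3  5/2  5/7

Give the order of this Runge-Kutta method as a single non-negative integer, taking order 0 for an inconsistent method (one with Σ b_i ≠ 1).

0

b = (-2/3, 5/2, 5/7)
c = (0, -4/5, -1/2)
Ac = (0, 0, -1)
Σ b_i: (-2/3)·1 + 5/2·1 + 5/7·1 = 107/42 ≠ 1 ⇒ order 0.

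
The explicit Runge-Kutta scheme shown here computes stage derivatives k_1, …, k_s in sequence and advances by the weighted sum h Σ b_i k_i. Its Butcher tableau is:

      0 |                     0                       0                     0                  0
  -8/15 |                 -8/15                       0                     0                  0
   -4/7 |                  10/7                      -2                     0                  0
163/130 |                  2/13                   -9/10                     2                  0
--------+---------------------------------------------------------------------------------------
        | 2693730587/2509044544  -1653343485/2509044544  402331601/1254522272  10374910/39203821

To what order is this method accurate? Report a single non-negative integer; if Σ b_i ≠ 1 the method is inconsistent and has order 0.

3

b = (2693730587/2509044544, -1653343485/2509044544, 402331601/1254522272, 10374910/39203821)
c = (0, -8/15, -4/7, 163/130)
Ac = (0, 0, 16/15, -116/175)
Σ b_i: 2693730587/2509044544·1 + (-1653343485/2509044544)·1 + 402331601/1254522272·1 + 10374910/39203821·1 = 1 ✓
b·c: (-1653343485/2509044544)·(-8/15) + 402331601/1254522272·(-4/7) + 10374910/39203821·163/130 = 1/2 ✓
b·c²: (-1653343485/2509044544)·64/225 + 402331601/1254522272·16/49 + 10374910/39203821·26569/16900 = 1/3 ✓
b·Ac: 402331601/1254522272·16/15 + 10374910/39203821·(-116/175) = 1/6 ✓
b·c³: (-1653343485/2509044544)·(-512/3375) + 402331601/1254522272·(-64/343) + 10374910/39203821·4330747/2197000 = 1803781932767/3210792939900 ≠ 1/4 ⇒ order 3.
b·(c∘Ac): 402331601/1254522272·(-64/105) + 10374910/39203821·(-9454/11375) = -1221469754/2940286575 ≠ 1/8
b·Ac²: 402331601/1254522272·(-128/225) + 10374910/39203821·2432/6125 = -955422508/12349203615 ≠ 1/12
b·A²c: 10374910/39203821·32/15 = 66399424/117611463 ≠ 1/24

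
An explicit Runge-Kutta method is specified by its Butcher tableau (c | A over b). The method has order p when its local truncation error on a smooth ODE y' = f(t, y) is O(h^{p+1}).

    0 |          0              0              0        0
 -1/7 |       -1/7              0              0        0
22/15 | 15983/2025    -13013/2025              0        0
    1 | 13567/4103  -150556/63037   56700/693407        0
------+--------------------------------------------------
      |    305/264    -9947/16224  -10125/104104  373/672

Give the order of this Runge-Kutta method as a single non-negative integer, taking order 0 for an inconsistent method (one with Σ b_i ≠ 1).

4

b = (305/264, -9947/16224, -10125/104104, 373/672)
c = (0, -1/7, 22/15, 1)
Ac = (0, 0, 1859/2025, 172/373)
Σ b_i: 305/264·1 + (-9947/16224)·1 + (-10125/104104)·1 + 373/672·1 = 1 ✓
b·c: (-9947/16224)·(-1/7) + (-10125/104104)·22/15 + 373/672·1 = 1/2 ✓
b·c²: (-9947/16224)·1/49 + (-10125/104104)·484/225 + 373/672·1 = 1/3 ✓
b·Ac: (-10125/104104)·1859/2025 + 373/672·172/373 = 1/6 ✓
b·c³: (-9947/16224)·(-1/343) + (-10125/104104)·10648/3375 + 373/672·1 = 1/4 ✓
b·(c∘Ac): (-10125/104104)·40898/30375 + 373/672·172/373 = 1/8 ✓
b·Ac²: (-10125/104104)·(-1859/14175) + 373/672·332/2611 = 1/12 ✓
b·A²c: 373/672·28/373 = 1/24 ✓; 4 stages ⇒ order 4.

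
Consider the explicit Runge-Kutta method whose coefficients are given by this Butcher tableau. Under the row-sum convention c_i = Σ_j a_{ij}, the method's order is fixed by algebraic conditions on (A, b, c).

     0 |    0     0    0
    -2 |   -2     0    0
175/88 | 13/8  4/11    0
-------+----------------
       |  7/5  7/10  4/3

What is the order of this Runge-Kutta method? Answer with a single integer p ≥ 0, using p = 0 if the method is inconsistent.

0

b = (7/5, 7/10, 4/3)
c = (0, -2, 175/88)
Ac = (0, 0, -8/11)
Σ b_i: 7/5·1 + 7/10·1 + 4/3·1 = 103/30 ≠ 1 ⇒ order 0.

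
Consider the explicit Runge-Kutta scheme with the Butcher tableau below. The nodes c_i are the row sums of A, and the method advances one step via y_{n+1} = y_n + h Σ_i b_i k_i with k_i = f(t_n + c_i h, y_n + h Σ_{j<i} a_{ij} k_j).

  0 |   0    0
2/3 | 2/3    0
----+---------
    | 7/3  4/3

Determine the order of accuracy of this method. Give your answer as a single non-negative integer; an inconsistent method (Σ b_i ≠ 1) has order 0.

0

b = (7/3, 4/3)
c = (0, 2/3)
Σ b_i: 7/3·1 + 4/3·1 = 11/3 ≠ 1 ⇒ order 0.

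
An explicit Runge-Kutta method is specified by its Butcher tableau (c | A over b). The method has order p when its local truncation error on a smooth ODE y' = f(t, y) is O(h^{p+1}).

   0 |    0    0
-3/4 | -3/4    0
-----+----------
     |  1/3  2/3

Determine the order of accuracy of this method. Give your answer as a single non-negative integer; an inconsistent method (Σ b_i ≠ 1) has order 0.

1

b = (1/3, 2/3)
c = (0, -3/4)
Σ b_i: 1/3·1 + 2/3·1 = 1 ✓
b·c: 2/3·(-3/4) = -1/2 ≠ 1/2 ⇒ order 1.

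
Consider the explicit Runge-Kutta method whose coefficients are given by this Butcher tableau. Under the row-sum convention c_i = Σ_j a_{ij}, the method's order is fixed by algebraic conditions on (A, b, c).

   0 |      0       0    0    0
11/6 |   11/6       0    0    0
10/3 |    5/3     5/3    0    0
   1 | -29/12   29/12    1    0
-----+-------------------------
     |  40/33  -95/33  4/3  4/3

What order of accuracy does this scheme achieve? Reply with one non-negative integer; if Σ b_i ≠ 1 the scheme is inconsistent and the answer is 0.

2

b = (40/33, -95/33, 4/3, 4/3)
c = (0, 11/6, 10/3, 1)
Ac = (0, 0, 55/18, 559/72)
Σ b_i: 40/33·1 + (-95/33)·1 + 4/3·1 + 4/3·1 = 1 ✓
b·c: (-95/33)·11/6 + 4/3·10/3 + 4/3·1 = 1/2 ✓
b·c²: (-95/33)·121/36 + 4/3·100/9 + 4/3·1 = 233/36 ≠ 1/3 ⇒ order 2.
b·Ac: 4/3·55/18 + 4/3·559/72 = 779/54 ≠ 1/6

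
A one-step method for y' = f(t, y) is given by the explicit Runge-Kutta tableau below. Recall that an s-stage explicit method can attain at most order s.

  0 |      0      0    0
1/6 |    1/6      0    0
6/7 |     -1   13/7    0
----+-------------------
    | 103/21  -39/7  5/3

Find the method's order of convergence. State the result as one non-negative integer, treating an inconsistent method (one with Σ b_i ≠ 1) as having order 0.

2

b = (103/21, -39/7, 5/3)
c = (0, 1/6, 6/7)
Ac = (0, 0, 13/42)
Σ b_i: 103/21·1 + (-39/7)·1 + 5/3·1 = 1 ✓
b·c: (-39/7)·1/6 + 5/3·6/7 = 1/2 ✓
b·c²: (-39/7)·1/36 + 5/3·36/49 = 629/588 ≠ 1/3 ⇒ order 2.
b·Ac: 5/3·13/42 = 65/126 ≠ 1/6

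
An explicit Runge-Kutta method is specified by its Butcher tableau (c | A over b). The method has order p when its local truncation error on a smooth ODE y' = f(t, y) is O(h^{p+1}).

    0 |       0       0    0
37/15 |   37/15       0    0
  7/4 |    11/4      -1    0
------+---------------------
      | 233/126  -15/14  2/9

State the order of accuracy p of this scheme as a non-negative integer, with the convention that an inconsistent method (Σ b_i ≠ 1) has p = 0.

b = (233/126, -15/14, 2/9)
c = (0, 37/15, 7/4)
Ac = (0, 0, -37/15)
Σ b_i: 233/126·1 + (-15/14)·1 + 2/9·1 = 1 ✓
b·c: (-15/14)·37/15 + 2/9·7/4 = -142/63 ≠ 1/2 ⇒ order 1.

1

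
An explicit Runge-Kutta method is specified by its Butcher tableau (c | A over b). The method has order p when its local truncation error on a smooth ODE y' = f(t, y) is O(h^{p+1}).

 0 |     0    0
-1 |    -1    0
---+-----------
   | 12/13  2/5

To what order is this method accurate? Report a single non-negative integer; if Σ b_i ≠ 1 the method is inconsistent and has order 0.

b = (12/13, 2/5)
c = (0, -1)
Σ b_i: 12/13·1 + 2/5·1 = 86/65 ≠ 1 ⇒ order 0.

0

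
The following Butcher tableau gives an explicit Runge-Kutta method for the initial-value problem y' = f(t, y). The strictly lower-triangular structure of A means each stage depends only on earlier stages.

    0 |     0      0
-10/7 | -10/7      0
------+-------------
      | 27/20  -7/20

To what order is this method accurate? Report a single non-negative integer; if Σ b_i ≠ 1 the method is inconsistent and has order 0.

2

b = (27/20, -7/20)
c = (0, -10/7)
Σ b_i: 27/20·1 + (-7/20)·1 = 1 ✓
b·c: (-7/20)·(-10/7) = 1/2 ✓; 2 stages ⇒ order 2.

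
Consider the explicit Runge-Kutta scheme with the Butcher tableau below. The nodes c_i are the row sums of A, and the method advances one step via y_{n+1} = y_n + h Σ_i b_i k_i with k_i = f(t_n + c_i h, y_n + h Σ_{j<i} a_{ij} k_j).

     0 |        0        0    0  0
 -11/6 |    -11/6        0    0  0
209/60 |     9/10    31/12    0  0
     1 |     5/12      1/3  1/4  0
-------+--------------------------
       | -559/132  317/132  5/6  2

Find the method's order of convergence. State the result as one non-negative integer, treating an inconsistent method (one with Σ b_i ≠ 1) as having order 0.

b = (-559/132, 317/132, 5/6, 2)
c = (0, -11/6, 209/60, 1)
Ac = (0, 0, -341/72, 187/720)
Σ b_i: (-559/132)·1 + 317/132·1 + 5/6·1 + 2·1 = 1 ✓
b·c: 317/132·(-11/6) + 5/6·209/60 + 2·1 = 1/2 ✓
b·c²: 317/132·121/36 + 5/6·43681/3600 + 2·1 = 87191/4320 ≠ 1/3 ⇒ order 2.
b·Ac: 5/6·(-341/72) + 2·187/720 = -7403/2160 ≠ 1/6

2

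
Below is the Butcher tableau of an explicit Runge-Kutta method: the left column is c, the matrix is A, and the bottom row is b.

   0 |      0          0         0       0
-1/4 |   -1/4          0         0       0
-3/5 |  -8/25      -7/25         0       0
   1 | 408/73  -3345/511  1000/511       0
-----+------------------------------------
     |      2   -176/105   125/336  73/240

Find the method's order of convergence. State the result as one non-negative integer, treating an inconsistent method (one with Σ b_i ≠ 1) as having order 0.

4

b = (2, -176/105, 125/336, 73/240)
c = (0, -1/4, -3/5, 1)
Ac = (0, 0, 7/100, 135/292)
Σ b_i: 2·1 + (-176/105)·1 + 125/336·1 + 73/240·1 = 1 ✓
b·c: (-176/105)·(-1/4) + 125/336·(-3/5) + 73/240·1 = 1/2 ✓
b·c²: (-176/105)·1/16 + 125/336·9/25 + 73/240·1 = 1/3 ✓
b·Ac: 125/336·7/100 + 73/240·135/292 = 1/6 ✓
b·c³: (-176/105)·(-1/64) + 125/336·(-27/125) + 73/240·1 = 1/4 ✓
b·(c∘Ac): 125/336·(-21/500) + 73/240·135/292 = 1/8 ✓
b·Ac²: 125/336·(-7/400) + 73/240·345/1168 = 1/12 ✓
b·A²c: 73/240·10/73 = 1/24 ✓; 4 stages ⇒ order 4.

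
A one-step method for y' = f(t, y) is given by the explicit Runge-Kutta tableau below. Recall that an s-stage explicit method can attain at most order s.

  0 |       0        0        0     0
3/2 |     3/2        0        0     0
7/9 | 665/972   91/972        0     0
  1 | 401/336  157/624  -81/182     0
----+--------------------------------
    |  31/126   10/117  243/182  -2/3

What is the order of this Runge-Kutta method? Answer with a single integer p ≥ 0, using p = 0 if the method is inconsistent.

b = (31/126, 10/117, 243/182, -2/3)
c = (0, 3/2, 7/9, 1)
Ac = (0, 0, 91/648, 1/32)
Σ b_i: 31/126·1 + 10/117·1 + 243/182·1 + (-2/3)·1 = 1 ✓
b·c: 10/117·3/2 + 243/182·7/9 + (-2/3)·1 = 1/2 ✓
b·c²: 10/117·9/4 + 243/182·49/81 + (-2/3)·1 = 1/3 ✓
b·Ac: 243/182·91/648 + (-2/3)·1/32 = 1/6 ✓
b·c³: 10/117·27/8 + 243/182·343/729 + (-2/3)·1 = 1/4 ✓
b·(c∘Ac): 243/182·637/5832 + (-2/3)·1/32 = 1/8 ✓
b·Ac²: 243/182·91/432 + (-2/3)·19/64 = 1/12 ✓
b·A²c: (-2/3)·(-1/16) = 1/24 ✓; 4 stages ⇒ order 4.

4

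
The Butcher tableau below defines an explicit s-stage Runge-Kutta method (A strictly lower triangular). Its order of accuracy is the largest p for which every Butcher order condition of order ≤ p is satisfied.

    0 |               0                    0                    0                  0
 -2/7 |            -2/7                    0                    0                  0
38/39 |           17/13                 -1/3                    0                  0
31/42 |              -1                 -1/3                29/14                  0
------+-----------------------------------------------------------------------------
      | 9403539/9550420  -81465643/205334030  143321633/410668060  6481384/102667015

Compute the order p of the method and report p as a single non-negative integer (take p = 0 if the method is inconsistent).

3

b = (9403539/9550420, -81465643/205334030, 143321633/410668060, 6481384/102667015)
c = (0, -2/7, 38/39, 31/42)
Ac = (0, 0, 2/21, 577/273)
Σ b_i: 9403539/9550420·1 + (-81465643/205334030)·1 + 143321633/410668060·1 + 6481384/102667015·1 = 1 ✓
b·c: (-81465643/205334030)·(-2/7) + 143321633/410668060·38/39 + 6481384/102667015·31/42 = 1/2 ✓
b·c²: (-81465643/205334030)·4/49 + 143321633/410668060·1444/1521 + 6481384/102667015·961/1764 = 1/3 ✓
b·Ac: 143321633/410668060·2/21 + 6481384/102667015·577/273 = 1/6 ✓
b·c³: (-81465643/205334030)·(-8/343) + 143321633/410668060·54872/59319 + 6481384/102667015·29791/74088 = 1631038961/4562713155 ≠ 1/4 ⇒ order 3.
b·(c∘Ac): 143321633/410668060·76/819 + 6481384/102667015·17887/11466 = 19685161/150419115 ≠ 1/8
b·Ac²: 143321633/410668060·(-4/147) + 6481384/102667015·144538/74529 = 220838797/1955448495 ≠ 1/12
b·A²c: 6481384/102667015·29/147 = 26851448/2156007315 ≠ 1/24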